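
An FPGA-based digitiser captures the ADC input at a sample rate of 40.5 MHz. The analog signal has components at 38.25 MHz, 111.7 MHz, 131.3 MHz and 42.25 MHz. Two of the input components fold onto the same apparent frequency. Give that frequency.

fs/2 = 20.25 MHz.
38.25 MHz > fs/2 = 20.25 MHz, folds to fs − 38.25 MHz = 2.25 MHz.
111.7 MHz mod fs = 30.7 MHz.
30.7 MHz > fs/2 = 20.25 MHz, folds to fs − 30.7 MHz = 9.8 MHz.
131.3 MHz mod fs = 9.8 MHz.
9.8 MHz ≤ fs/2 = 20.25 MHz, appears at 9.8 MHz.
42.25 MHz mod fs = 1.75 MHz.
1.75 MHz ≤ fs/2 = 20.25 MHz, appears at 1.75 MHz.
111.7 MHz and 131.3 MHz both map to 9.8 MHz.

9.8 MHz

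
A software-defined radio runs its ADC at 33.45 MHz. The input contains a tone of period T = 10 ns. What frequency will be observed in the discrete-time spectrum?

0.35 MHz

T = 10 ns → f = 1/T = 100 MHz.
100 MHz mod fs = 33.1 MHz.
33.1 MHz > fs/2 = 16.725 MHz, folds to fs − 33.1 MHz = 0.35 MHz.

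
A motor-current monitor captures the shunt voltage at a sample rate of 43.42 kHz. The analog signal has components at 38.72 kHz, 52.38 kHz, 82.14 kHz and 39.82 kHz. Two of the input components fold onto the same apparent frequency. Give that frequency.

4.7 kHz

fs/2 = 21.71 kHz.
38.72 kHz > fs/2 = 21.71 kHz, folds to fs − 38.72 kHz = 4.7 kHz.
52.38 kHz mod fs = 8.96 kHz.
8.96 kHz ≤ fs/2 = 21.71 kHz, appears at 8.96 kHz.
82.14 kHz mod fs = 38.72 kHz.
38.72 kHz > fs/2 = 21.71 kHz, folds to fs − 38.72 kHz = 4.7 kHz.
39.82 kHz > fs/2 = 21.71 kHz, folds to fs − 39.82 kHz = 3.6 kHz.
38.72 kHz and 82.14 kHz both map to 4.7 kHz.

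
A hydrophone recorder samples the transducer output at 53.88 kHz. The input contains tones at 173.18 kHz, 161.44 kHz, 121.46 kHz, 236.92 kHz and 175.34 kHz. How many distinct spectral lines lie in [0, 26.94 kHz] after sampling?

4

fs/2 = 26.94 kHz.
173.18 kHz mod fs = 11.54 kHz.
11.54 kHz ≤ fs/2 = 26.94 kHz, appears at 11.54 kHz.
161.44 kHz mod fs = 53.68 kHz.
53.68 kHz > fs/2 = 26.94 kHz, folds to fs − 53.68 kHz = 0.2 kHz.
121.46 kHz mod fs = 13.7 kHz.
13.7 kHz ≤ fs/2 = 26.94 kHz, appears at 13.7 kHz.
236.92 kHz mod fs = 21.4 kHz.
21.4 kHz ≤ fs/2 = 26.94 kHz, appears at 21.4 kHz.
175.34 kHz mod fs = 13.7 kHz.
13.7 kHz ≤ fs/2 = 26.94 kHz, appears at 13.7 kHz.
Distinct values: {0.2 kHz, 11.54 kHz, 13.7 kHz, 21.4 kHz} → 4.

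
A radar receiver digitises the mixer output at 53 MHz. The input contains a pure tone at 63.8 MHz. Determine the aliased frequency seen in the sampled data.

63.8 MHz mod fs = 10.8 MHz.
10.8 MHz ≤ fs/2 = 26.5 MHz, appears at 10.8 MHz.

10.8 MHz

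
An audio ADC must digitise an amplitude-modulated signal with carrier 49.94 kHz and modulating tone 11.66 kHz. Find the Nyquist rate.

AM sidebands sit at fc ± fm = 38.28 kHz and 61.6 kHz.
Highest-frequency component: 61.6 kHz.
Nyquist rate = 2 × 61.6 kHz = 123.2 kHz.

123.2 kHz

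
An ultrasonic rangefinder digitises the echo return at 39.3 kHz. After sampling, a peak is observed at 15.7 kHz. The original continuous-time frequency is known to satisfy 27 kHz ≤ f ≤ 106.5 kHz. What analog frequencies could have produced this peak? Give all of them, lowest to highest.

55 kHz, 62.9 kHz, 94.3 kHz, 102.2 kHz

Frequencies that alias to 15.7 kHz are k·fs ± 15.7 kHz for integer k ≥ 0.
k=0: 15.7 kHz.
k=1: 23.6 kHz, 55 kHz.
k=2: 62.9 kHz, 94.3 kHz.
k=3: 102.2 kHz, 133.6 kHz.
k=4: 141.5 kHz, 172.9 kHz.
Within [27 kHz, 106.5 kHz]: 55 kHz, 62.9 kHz, 94.3 kHz, 102.2 kHz.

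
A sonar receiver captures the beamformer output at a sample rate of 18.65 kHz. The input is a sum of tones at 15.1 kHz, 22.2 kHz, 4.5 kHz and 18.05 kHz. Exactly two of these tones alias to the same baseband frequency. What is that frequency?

3.55 kHz

fs/2 = 9.325 kHz.
15.1 kHz > fs/2 = 9.325 kHz, folds to fs − 15.1 kHz = 3.55 kHz.
22.2 kHz mod fs = 3.55 kHz.
3.55 kHz ≤ fs/2 = 9.325 kHz, appears at 3.55 kHz.
4.5 kHz ≤ fs/2 = 9.325 kHz, passes unchanged.
18.05 kHz > fs/2 = 9.325 kHz, folds to fs − 18.05 kHz = 0.6 kHz.
15.1 kHz and 22.2 kHz both map to 3.55 kHz.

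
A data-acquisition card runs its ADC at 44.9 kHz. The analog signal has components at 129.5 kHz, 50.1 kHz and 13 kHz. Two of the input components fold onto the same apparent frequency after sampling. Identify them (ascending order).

fs/2 = 22.45 kHz.
129.5 kHz mod fs = 39.7 kHz.
39.7 kHz > fs/2 = 22.45 kHz, folds to fs − 39.7 kHz = 5.2 kHz.
50.1 kHz mod fs = 5.2 kHz.
5.2 kHz ≤ fs/2 = 22.45 kHz, appears at 5.2 kHz.
13 kHz ≤ fs/2 = 22.45 kHz, passes unchanged.
50.1 kHz and 129.5 kHz both map to 5.2 kHz.

50.1 kHz, 129.5 kHz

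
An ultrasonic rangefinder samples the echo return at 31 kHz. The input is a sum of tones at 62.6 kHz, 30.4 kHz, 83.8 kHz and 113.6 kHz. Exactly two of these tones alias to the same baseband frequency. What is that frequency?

fs/2 = 15.5 kHz.
62.6 kHz mod fs = 0.6 kHz.
0.6 kHz ≤ fs/2 = 15.5 kHz, appears at 0.6 kHz.
30.4 kHz > fs/2 = 15.5 kHz, folds to fs − 30.4 kHz = 0.6 kHz.
83.8 kHz mod fs = 21.8 kHz.
21.8 kHz > fs/2 = 15.5 kHz, folds to fs − 21.8 kHz = 9.2 kHz.
113.6 kHz mod fs = 20.6 kHz.
20.6 kHz > fs/2 = 15.5 kHz, folds to fs − 20.6 kHz = 10.4 kHz.
30.4 kHz and 62.6 kHz both map to 0.6 kHz.

0.6 kHz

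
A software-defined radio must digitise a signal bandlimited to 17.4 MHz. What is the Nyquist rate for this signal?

34.8 MHz

Nyquist rate = 2 × 17.4 MHz = 34.8 MHz.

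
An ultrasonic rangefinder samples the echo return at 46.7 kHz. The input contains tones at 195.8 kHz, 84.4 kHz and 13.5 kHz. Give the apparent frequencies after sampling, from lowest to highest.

9 kHz, 13.5 kHz

fs/2 = 23.35 kHz.
195.8 kHz mod fs = 9 kHz.
9 kHz ≤ fs/2 = 23.35 kHz, appears at 9 kHz.
84.4 kHz mod fs = 37.7 kHz.
37.7 kHz > fs/2 = 23.35 kHz, folds to fs − 37.7 kHz = 9 kHz.
13.5 kHz ≤ fs/2 = 23.35 kHz, passes unchanged.
Distinct values: {9 kHz, 13.5 kHz}.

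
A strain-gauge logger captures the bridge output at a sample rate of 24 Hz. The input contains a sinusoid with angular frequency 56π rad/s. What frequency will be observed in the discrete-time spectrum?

ω = 56π rad/s → f = ω/(2π) = 28 Hz.
28 Hz mod fs = 4 Hz.
4 Hz ≤ fs/2 = 12 Hz, appears at 4 Hz.

4 Hz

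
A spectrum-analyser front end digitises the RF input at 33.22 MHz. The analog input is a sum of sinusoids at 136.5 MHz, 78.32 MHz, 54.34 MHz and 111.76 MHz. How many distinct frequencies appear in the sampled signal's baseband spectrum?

fs/2 = 16.61 MHz.
136.5 MHz mod fs = 3.62 MHz.
3.62 MHz ≤ fs/2 = 16.61 MHz, appears at 3.62 MHz.
78.32 MHz mod fs = 11.88 MHz.
11.88 MHz ≤ fs/2 = 16.61 MHz, appears at 11.88 MHz.
54.34 MHz mod fs = 21.12 MHz.
21.12 MHz > fs/2 = 16.61 MHz, folds to fs − 21.12 MHz = 12.1 MHz.
111.76 MHz mod fs = 12.1 MHz.
12.1 MHz ≤ fs/2 = 16.61 MHz, appears at 12.1 MHz.
Distinct values: {3.62 MHz, 11.88 MHz, 12.1 MHz} → 3.

3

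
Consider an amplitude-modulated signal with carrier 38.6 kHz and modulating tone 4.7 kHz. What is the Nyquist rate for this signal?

86.6 kHz

AM sidebands sit at fc ± fm = 33.9 kHz and 43.3 kHz.
Highest-frequency component: 43.3 kHz.
Nyquist rate = 2 × 43.3 kHz = 86.6 kHz.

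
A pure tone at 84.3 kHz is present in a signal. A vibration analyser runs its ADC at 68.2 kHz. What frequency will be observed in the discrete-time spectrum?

84.3 kHz mod fs = 16.1 kHz.
16.1 kHz ≤ fs/2 = 34.1 kHz, appears at 16.1 kHz.

16.1 kHz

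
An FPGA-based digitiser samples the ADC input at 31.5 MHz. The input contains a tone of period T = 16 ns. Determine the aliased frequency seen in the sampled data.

0.5 MHz

T = 16 ns → f = 1/T = 62.5 MHz.
62.5 MHz mod fs = 31 MHz.
31 MHz > fs/2 = 15.75 MHz, folds to fs − 31 MHz = 0.5 MHz.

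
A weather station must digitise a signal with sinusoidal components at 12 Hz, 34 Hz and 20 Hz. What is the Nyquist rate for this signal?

68 Hz

Highest-frequency component: 34 Hz.
Nyquist rate = 2 × 34 Hz = 68 Hz.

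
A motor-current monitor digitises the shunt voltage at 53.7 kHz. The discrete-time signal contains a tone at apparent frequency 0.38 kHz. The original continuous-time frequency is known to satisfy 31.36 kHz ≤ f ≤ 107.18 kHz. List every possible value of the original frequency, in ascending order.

53.32 kHz, 54.08 kHz, 107.02 kHz

Frequencies that alias to 0.38 kHz are k·fs ± 0.38 kHz for integer k ≥ 0.
k=0: 0.38 kHz.
k=1: 53.32 kHz, 54.08 kHz.
k=2: 107.02 kHz, 107.78 kHz.
k=3: 160.72 kHz, 161.48 kHz.
Within [31.36 kHz, 107.18 kHz]: 53.32 kHz, 54.08 kHz, 107.02 kHz.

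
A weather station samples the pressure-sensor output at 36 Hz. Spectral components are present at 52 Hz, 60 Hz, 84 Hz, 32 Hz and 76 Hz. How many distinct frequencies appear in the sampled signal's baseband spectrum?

3

fs/2 = 18 Hz.
52 Hz mod fs = 16 Hz.
16 Hz ≤ fs/2 = 18 Hz, appears at 16 Hz.
60 Hz mod fs = 24 Hz.
24 Hz > fs/2 = 18 Hz, folds to fs − 24 Hz = 12 Hz.
84 Hz mod fs = 12 Hz.
12 Hz ≤ fs/2 = 18 Hz, appears at 12 Hz.
32 Hz > fs/2 = 18 Hz, folds to fs − 32 Hz = 4 Hz.
76 Hz mod fs = 4 Hz.
4 Hz ≤ fs/2 = 18 Hz, appears at 4 Hz.
Distinct values: {4 Hz, 12 Hz, 16 Hz} → 3.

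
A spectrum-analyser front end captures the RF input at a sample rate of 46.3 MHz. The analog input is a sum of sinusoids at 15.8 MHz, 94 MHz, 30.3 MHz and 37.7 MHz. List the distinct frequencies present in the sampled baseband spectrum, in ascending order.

1.4 MHz, 8.6 MHz, 15.8 MHz, 16 MHz

fs/2 = 23.15 MHz.
15.8 MHz ≤ fs/2 = 23.15 MHz, passes unchanged.
94 MHz mod fs = 1.4 MHz.
1.4 MHz ≤ fs/2 = 23.15 MHz, appears at 1.4 MHz.
30.3 MHz > fs/2 = 23.15 MHz, folds to fs − 30.3 MHz = 16 MHz.
37.7 MHz > fs/2 = 23.15 MHz, folds to fs − 37.7 MHz = 8.6 MHz.
Distinct values: {1.4 MHz, 8.6 MHz, 15.8 MHz, 16 MHz}.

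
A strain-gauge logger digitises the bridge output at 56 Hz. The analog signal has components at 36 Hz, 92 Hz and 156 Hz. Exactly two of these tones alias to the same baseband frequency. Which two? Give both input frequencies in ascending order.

36 Hz, 92 Hz

fs/2 = 28 Hz.
36 Hz > fs/2 = 28 Hz, folds to fs − 36 Hz = 20 Hz.
92 Hz mod fs = 36 Hz.
36 Hz > fs/2 = 28 Hz, folds to fs − 36 Hz = 20 Hz.
156 Hz mod fs = 44 Hz.
44 Hz > fs/2 = 28 Hz, folds to fs − 44 Hz = 12 Hz.
36 Hz and 92 Hz both map to 20 Hz.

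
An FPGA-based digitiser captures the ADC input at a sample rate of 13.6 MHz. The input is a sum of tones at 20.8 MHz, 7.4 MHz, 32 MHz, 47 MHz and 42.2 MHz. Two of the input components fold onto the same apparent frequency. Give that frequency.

6.2 MHz

fs/2 = 6.8 MHz.
20.8 MHz mod fs = 7.2 MHz.
7.2 MHz > fs/2 = 6.8 MHz, folds to fs − 7.2 MHz = 6.4 MHz.
7.4 MHz > fs/2 = 6.8 MHz, folds to fs − 7.4 MHz = 6.2 MHz.
32 MHz mod fs = 4.8 MHz.
4.8 MHz ≤ fs/2 = 6.8 MHz, appears at 4.8 MHz.
47 MHz mod fs = 6.2 MHz.
6.2 MHz ≤ fs/2 = 6.8 MHz, appears at 6.2 MHz.
42.2 MHz mod fs = 1.4 MHz.
1.4 MHz ≤ fs/2 = 6.8 MHz, appears at 1.4 MHz.
7.4 MHz and 47 MHz both map to 6.2 MHz.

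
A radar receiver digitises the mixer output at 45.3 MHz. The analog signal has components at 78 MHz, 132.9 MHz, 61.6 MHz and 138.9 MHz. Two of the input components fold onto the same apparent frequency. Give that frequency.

fs/2 = 22.65 MHz.
78 MHz mod fs = 32.7 MHz.
32.7 MHz > fs/2 = 22.65 MHz, folds to fs − 32.7 MHz = 12.6 MHz.
132.9 MHz mod fs = 42.3 MHz.
42.3 MHz > fs/2 = 22.65 MHz, folds to fs − 42.3 MHz = 3 MHz.
61.6 MHz mod fs = 16.3 MHz.
16.3 MHz ≤ fs/2 = 22.65 MHz, appears at 16.3 MHz.
138.9 MHz mod fs = 3 MHz.
3 MHz ≤ fs/2 = 22.65 MHz, appears at 3 MHz.
132.9 MHz and 138.9 MHz both map to 3 MHz.

3 MHz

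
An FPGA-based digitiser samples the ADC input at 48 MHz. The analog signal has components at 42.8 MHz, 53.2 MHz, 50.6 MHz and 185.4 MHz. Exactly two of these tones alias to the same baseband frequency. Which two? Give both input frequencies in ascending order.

fs/2 = 24 MHz.
42.8 MHz > fs/2 = 24 MHz, folds to fs − 42.8 MHz = 5.2 MHz.
53.2 MHz mod fs = 5.2 MHz.
5.2 MHz ≤ fs/2 = 24 MHz, appears at 5.2 MHz.
50.6 MHz mod fs = 2.6 MHz.
2.6 MHz ≤ fs/2 = 24 MHz, appears at 2.6 MHz.
185.4 MHz mod fs = 41.4 MHz.
41.4 MHz > fs/2 = 24 MHz, folds to fs − 41.4 MHz = 6.6 MHz.
42.8 MHz and 53.2 MHz both map to 5.2 MHz.

42.8 MHz, 53.2 MHz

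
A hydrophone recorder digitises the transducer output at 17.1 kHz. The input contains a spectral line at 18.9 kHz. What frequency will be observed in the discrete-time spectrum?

1.8 kHz

18.9 kHz mod fs = 1.8 kHz.
1.8 kHz ≤ fs/2 = 8.55 kHz, appears at 1.8 kHz.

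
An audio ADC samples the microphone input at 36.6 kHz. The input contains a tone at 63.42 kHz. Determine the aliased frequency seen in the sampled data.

63.42 kHz mod fs = 26.82 kHz.
26.82 kHz > fs/2 = 18.3 kHz, folds to fs − 26.82 kHz = 9.78 kHz.

9.78 kHz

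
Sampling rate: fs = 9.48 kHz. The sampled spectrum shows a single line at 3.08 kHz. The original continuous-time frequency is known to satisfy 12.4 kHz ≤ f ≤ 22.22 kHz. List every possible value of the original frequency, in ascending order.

Frequencies that alias to 3.08 kHz are k·fs ± 3.08 kHz for integer k ≥ 0.
k=0: 3.08 kHz.
k=1: 6.4 kHz, 12.56 kHz.
k=2: 15.88 kHz, 22.04 kHz.
k=3: 25.36 kHz, 31.52 kHz.
Within [12.4 kHz, 22.22 kHz]: 12.56 kHz, 15.88 kHz, 22.04 kHz.

12.56 kHz, 15.88 kHz, 22.04 kHz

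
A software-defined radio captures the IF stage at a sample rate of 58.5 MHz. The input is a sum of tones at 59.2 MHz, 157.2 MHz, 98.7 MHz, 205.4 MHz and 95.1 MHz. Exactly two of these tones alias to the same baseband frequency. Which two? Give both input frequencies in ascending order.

fs/2 = 29.25 MHz.
59.2 MHz mod fs = 0.7 MHz.
0.7 MHz ≤ fs/2 = 29.25 MHz, appears at 0.7 MHz.
157.2 MHz mod fs = 40.2 MHz.
40.2 MHz > fs/2 = 29.25 MHz, folds to fs − 40.2 MHz = 18.3 MHz.
98.7 MHz mod fs = 40.2 MHz.
40.2 MHz > fs/2 = 29.25 MHz, folds to fs − 40.2 MHz = 18.3 MHz.
205.4 MHz mod fs = 29.9 MHz.
29.9 MHz > fs/2 = 29.25 MHz, folds to fs − 29.9 MHz = 28.6 MHz.
95.1 MHz mod fs = 36.6 MHz.
36.6 MHz > fs/2 = 29.25 MHz, folds to fs − 36.6 MHz = 21.9 MHz.
98.7 MHz and 157.2 MHz both map to 18.3 MHz.

98.7 MHz, 157.2 MHz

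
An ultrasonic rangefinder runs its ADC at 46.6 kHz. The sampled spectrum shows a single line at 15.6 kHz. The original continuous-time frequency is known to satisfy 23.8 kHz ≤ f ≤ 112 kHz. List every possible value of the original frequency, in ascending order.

Frequencies that alias to 15.6 kHz are k·fs ± 15.6 kHz for integer k ≥ 0.
k=0: 15.6 kHz.
k=1: 31 kHz, 62.2 kHz.
k=2: 77.6 kHz, 108.8 kHz.
k=3: 124.2 kHz, 155.4 kHz.
Within [23.8 kHz, 112 kHz]: 31 kHz, 62.2 kHz, 77.6 kHz, 108.8 kHz.

31 kHz, 62.2 kHz, 77.6 kHz, 108.8 kHz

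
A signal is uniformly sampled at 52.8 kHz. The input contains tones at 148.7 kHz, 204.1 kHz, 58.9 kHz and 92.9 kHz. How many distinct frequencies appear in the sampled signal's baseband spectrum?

fs/2 = 26.4 kHz.
148.7 kHz mod fs = 43.1 kHz.
43.1 kHz > fs/2 = 26.4 kHz, folds to fs − 43.1 kHz = 9.7 kHz.
204.1 kHz mod fs = 45.7 kHz.
45.7 kHz > fs/2 = 26.4 kHz, folds to fs − 45.7 kHz = 7.1 kHz.
58.9 kHz mod fs = 6.1 kHz.
6.1 kHz ≤ fs/2 = 26.4 kHz, appears at 6.1 kHz.
92.9 kHz mod fs = 40.1 kHz.
40.1 kHz > fs/2 = 26.4 kHz, folds to fs − 40.1 kHz = 12.7 kHz.
Distinct values: {6.1 kHz, 7.1 kHz, 9.7 kHz, 12.7 kHz} → 4.

4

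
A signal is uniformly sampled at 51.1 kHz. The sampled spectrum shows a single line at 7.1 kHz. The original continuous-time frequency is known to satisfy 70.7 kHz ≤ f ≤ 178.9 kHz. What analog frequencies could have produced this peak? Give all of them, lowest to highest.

Frequencies that alias to 7.1 kHz are k·fs ± 7.1 kHz for integer k ≥ 0.
k=0: 7.1 kHz.
k=1: 44 kHz, 58.2 kHz.
k=2: 95.1 kHz, 109.3 kHz.
k=3: 146.2 kHz, 160.4 kHz.
k=4: 197.3 kHz, 211.5 kHz.
Within [70.7 kHz, 178.9 kHz]: 95.1 kHz, 109.3 kHz, 146.2 kHz, 160.4 kHz.

95.1 kHz, 109.3 kHz, 146.2 kHz, 160.4 kHz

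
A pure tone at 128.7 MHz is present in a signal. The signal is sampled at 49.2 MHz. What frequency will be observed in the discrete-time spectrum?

128.7 MHz mod fs = 30.3 MHz.
30.3 MHz > fs/2 = 24.6 MHz, folds to fs − 30.3 MHz = 18.9 MHz.

18.9 MHz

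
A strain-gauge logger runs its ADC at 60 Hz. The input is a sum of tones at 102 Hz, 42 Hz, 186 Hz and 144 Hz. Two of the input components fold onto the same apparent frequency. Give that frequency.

fs/2 = 30 Hz.
102 Hz mod fs = 42 Hz.
42 Hz > fs/2 = 30 Hz, folds to fs − 42 Hz = 18 Hz.
42 Hz > fs/2 = 30 Hz, folds to fs − 42 Hz = 18 Hz.
186 Hz mod fs = 6 Hz.
6 Hz ≤ fs/2 = 30 Hz, appears at 6 Hz.
144 Hz mod fs = 24 Hz.
24 Hz ≤ fs/2 = 30 Hz, appears at 24 Hz.
42 Hz and 102 Hz both map to 18 Hz.

18 Hz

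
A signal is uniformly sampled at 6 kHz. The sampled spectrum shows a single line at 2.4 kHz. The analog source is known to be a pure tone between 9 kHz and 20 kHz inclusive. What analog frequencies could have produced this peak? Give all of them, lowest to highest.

Frequencies that alias to 2.4 kHz are k·fs ± 2.4 kHz for integer k ≥ 0.
k=0: 2.4 kHz.
k=1: 3.6 kHz, 8.4 kHz.
k=2: 9.6 kHz, 14.4 kHz.
k=3: 15.6 kHz, 20.4 kHz.
k=4: 21.6 kHz, 26.4 kHz.
Within [9 kHz, 20 kHz]: 9.6 kHz, 14.4 kHz, 15.6 kHz.

9.6 kHz, 14.4 kHz, 15.6 kHz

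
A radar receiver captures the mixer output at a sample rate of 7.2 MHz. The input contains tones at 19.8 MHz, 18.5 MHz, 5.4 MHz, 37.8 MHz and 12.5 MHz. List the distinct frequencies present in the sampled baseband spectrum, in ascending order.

1.8 MHz, 1.9 MHz, 3.1 MHz

fs/2 = 3.6 MHz.
19.8 MHz mod fs = 5.4 MHz.
5.4 MHz > fs/2 = 3.6 MHz, folds to fs − 5.4 MHz = 1.8 MHz.
18.5 MHz mod fs = 4.1 MHz.
4.1 MHz > fs/2 = 3.6 MHz, folds to fs − 4.1 MHz = 3.1 MHz.
5.4 MHz > fs/2 = 3.6 MHz, folds to fs − 5.4 MHz = 1.8 MHz.
37.8 MHz mod fs = 1.8 MHz.
1.8 MHz ≤ fs/2 = 3.6 MHz, appears at 1.8 MHz.
12.5 MHz mod fs = 5.3 MHz.
5.3 MHz > fs/2 = 3.6 MHz, folds to fs − 5.3 MHz = 1.9 MHz.
Distinct values: {1.8 MHz, 1.9 MHz, 3.1 MHz}.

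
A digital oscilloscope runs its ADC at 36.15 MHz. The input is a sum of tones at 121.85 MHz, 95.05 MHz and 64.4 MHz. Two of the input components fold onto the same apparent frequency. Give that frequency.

13.4 MHz

fs/2 = 18.075 MHz.
121.85 MHz mod fs = 13.4 MHz.
13.4 MHz ≤ fs/2 = 18.075 MHz, appears at 13.4 MHz.
95.05 MHz mod fs = 22.75 MHz.
22.75 MHz > fs/2 = 18.075 MHz, folds to fs − 22.75 MHz = 13.4 MHz.
64.4 MHz mod fs = 28.25 MHz.
28.25 MHz > fs/2 = 18.075 MHz, folds to fs − 28.25 MHz = 7.9 MHz.
95.05 MHz and 121.85 MHz both map to 13.4 MHz.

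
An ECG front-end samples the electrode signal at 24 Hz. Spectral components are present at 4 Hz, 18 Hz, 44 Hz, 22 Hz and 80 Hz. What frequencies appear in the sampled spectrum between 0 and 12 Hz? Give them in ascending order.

fs/2 = 12 Hz.
4 Hz ≤ fs/2 = 12 Hz, passes unchanged.
18 Hz > fs/2 = 12 Hz, folds to fs − 18 Hz = 6 Hz.
44 Hz mod fs = 20 Hz.
20 Hz > fs/2 = 12 Hz, folds to fs − 20 Hz = 4 Hz.
22 Hz > fs/2 = 12 Hz, folds to fs − 22 Hz = 2 Hz.
80 Hz mod fs = 8 Hz.
8 Hz ≤ fs/2 = 12 Hz, appears at 8 Hz.
Distinct values: {2 Hz, 4 Hz, 6 Hz, 8 Hz}.

2 Hz, 4 Hz, 6 Hz, 8 Hz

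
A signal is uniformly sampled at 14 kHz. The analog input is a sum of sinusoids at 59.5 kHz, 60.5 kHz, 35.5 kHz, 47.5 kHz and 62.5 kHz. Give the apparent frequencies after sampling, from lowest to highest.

fs/2 = 7 kHz.
59.5 kHz mod fs = 3.5 kHz.
3.5 kHz ≤ fs/2 = 7 kHz, appears at 3.5 kHz.
60.5 kHz mod fs = 4.5 kHz.
4.5 kHz ≤ fs/2 = 7 kHz, appears at 4.5 kHz.
35.5 kHz mod fs = 7.5 kHz.
7.5 kHz > fs/2 = 7 kHz, folds to fs − 7.5 kHz = 6.5 kHz.
47.5 kHz mod fs = 5.5 kHz.
5.5 kHz ≤ fs/2 = 7 kHz, appears at 5.5 kHz.
62.5 kHz mod fs = 6.5 kHz.
6.5 kHz ≤ fs/2 = 7 kHz, appears at 6.5 kHz.
Distinct values: {3.5 kHz, 4.5 kHz, 5.5 kHz, 6.5 kHz}.

3.5 kHz, 4.5 kHz, 5.5 kHz, 6.5 kHz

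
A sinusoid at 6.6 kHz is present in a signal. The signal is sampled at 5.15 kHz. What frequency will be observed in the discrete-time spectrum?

1.45 kHz

6.6 kHz mod fs = 1.45 kHz.
1.45 kHz ≤ fs/2 = 2.575 kHz, appears at 1.45 kHz.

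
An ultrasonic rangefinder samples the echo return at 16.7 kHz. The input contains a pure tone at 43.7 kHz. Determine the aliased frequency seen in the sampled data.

43.7 kHz mod fs = 10.3 kHz.
10.3 kHz > fs/2 = 8.35 kHz, folds to fs − 10.3 kHz = 6.4 kHz.

6.4 kHz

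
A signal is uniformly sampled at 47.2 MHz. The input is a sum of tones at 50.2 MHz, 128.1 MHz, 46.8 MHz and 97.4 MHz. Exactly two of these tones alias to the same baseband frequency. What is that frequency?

fs/2 = 23.6 MHz.
50.2 MHz mod fs = 3 MHz.
3 MHz ≤ fs/2 = 23.6 MHz, appears at 3 MHz.
128.1 MHz mod fs = 33.7 MHz.
33.7 MHz > fs/2 = 23.6 MHz, folds to fs − 33.7 MHz = 13.5 MHz.
46.8 MHz > fs/2 = 23.6 MHz, folds to fs − 46.8 MHz = 0.4 MHz.
97.4 MHz mod fs = 3 MHz.
3 MHz ≤ fs/2 = 23.6 MHz, appears at 3 MHz.
50.2 MHz and 97.4 MHz both map to 3 MHz.

3 MHz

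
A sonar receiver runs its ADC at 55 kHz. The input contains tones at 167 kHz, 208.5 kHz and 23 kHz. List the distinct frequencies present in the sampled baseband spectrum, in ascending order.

2 kHz, 11.5 kHz, 23 kHz

fs/2 = 27.5 kHz.
167 kHz mod fs = 2 kHz.
2 kHz ≤ fs/2 = 27.5 kHz, appears at 2 kHz.
208.5 kHz mod fs = 43.5 kHz.
43.5 kHz > fs/2 = 27.5 kHz, folds to fs − 43.5 kHz = 11.5 kHz.
23 kHz ≤ fs/2 = 27.5 kHz, passes unchanged.
Distinct values: {2 kHz, 11.5 kHz, 23 kHz}.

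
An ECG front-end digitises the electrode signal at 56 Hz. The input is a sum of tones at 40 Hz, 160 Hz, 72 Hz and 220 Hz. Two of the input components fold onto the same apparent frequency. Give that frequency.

16 Hz

fs/2 = 28 Hz.
40 Hz > fs/2 = 28 Hz, folds to fs − 40 Hz = 16 Hz.
160 Hz mod fs = 48 Hz.
48 Hz > fs/2 = 28 Hz, folds to fs − 48 Hz = 8 Hz.
72 Hz mod fs = 16 Hz.
16 Hz ≤ fs/2 = 28 Hz, appears at 16 Hz.
220 Hz mod fs = 52 Hz.
52 Hz > fs/2 = 28 Hz, folds to fs − 52 Hz = 4 Hz.
40 Hz and 72 Hz both map to 16 Hz.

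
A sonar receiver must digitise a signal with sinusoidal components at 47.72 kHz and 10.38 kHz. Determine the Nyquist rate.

Highest-frequency component: 47.72 kHz.
Nyquist rate = 2 × 47.72 kHz = 95.44 kHz.

95.44 kHz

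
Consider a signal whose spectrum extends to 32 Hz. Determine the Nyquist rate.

Nyquist rate = 2 × 32 Hz = 64 Hz.

64 Hz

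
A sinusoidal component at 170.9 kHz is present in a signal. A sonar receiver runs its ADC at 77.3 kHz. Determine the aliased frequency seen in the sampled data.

170.9 kHz mod fs = 16.3 kHz.
16.3 kHz ≤ fs/2 = 38.65 kHz, appears at 16.3 kHz.

16.3 kHz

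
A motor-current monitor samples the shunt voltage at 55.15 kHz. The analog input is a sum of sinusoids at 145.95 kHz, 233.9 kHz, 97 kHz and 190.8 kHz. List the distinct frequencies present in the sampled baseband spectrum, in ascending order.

fs/2 = 27.575 kHz.
145.95 kHz mod fs = 35.65 kHz.
35.65 kHz > fs/2 = 27.575 kHz, folds to fs − 35.65 kHz = 19.5 kHz.
233.9 kHz mod fs = 13.3 kHz.
13.3 kHz ≤ fs/2 = 27.575 kHz, appears at 13.3 kHz.
97 kHz mod fs = 41.85 kHz.
41.85 kHz > fs/2 = 27.575 kHz, folds to fs − 41.85 kHz = 13.3 kHz.
190.8 kHz mod fs = 25.35 kHz.
25.35 kHz ≤ fs/2 = 27.575 kHz, appears at 25.35 kHz.
Distinct values: {13.3 kHz, 19.5 kHz, 25.35 kHz}.

13.3 kHz, 19.5 kHz, 25.35 kHz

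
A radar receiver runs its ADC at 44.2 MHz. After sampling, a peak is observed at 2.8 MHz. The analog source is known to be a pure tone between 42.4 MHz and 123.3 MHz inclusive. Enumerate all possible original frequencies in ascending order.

47 MHz, 85.6 MHz, 91.2 MHz

Frequencies that alias to 2.8 MHz are k·fs ± 2.8 MHz for integer k ≥ 0.
k=0: 2.8 MHz.
k=1: 41.4 MHz, 47 MHz.
k=2: 85.6 MHz, 91.2 MHz.
k=3: 129.8 MHz, 135.4 MHz.
Within [42.4 MHz, 123.3 MHz]: 47 MHz, 85.6 MHz, 91.2 MHz.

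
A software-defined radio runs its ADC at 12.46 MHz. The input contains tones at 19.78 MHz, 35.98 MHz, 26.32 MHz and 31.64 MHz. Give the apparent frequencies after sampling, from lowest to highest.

1.4 MHz, 5.14 MHz, 5.74 MHz

fs/2 = 6.23 MHz.
19.78 MHz mod fs = 7.32 MHz.
7.32 MHz > fs/2 = 6.23 MHz, folds to fs − 7.32 MHz = 5.14 MHz.
35.98 MHz mod fs = 11.06 MHz.
11.06 MHz > fs/2 = 6.23 MHz, folds to fs − 11.06 MHz = 1.4 MHz.
26.32 MHz mod fs = 1.4 MHz.
1.4 MHz ≤ fs/2 = 6.23 MHz, appears at 1.4 MHz.
31.64 MHz mod fs = 6.72 MHz.
6.72 MHz > fs/2 = 6.23 MHz, folds to fs − 6.72 MHz = 5.74 MHz.
Distinct values: {1.4 MHz, 5.14 MHz, 5.74 MHz}.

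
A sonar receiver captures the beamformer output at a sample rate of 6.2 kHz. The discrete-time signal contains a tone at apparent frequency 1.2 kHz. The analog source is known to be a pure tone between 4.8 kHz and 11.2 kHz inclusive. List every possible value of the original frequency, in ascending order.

5 kHz, 7.4 kHz, 11.2 kHz

Frequencies that alias to 1.2 kHz are k·fs ± 1.2 kHz for integer k ≥ 0.
k=0: 1.2 kHz.
k=1: 5 kHz, 7.4 kHz.
k=2: 11.2 kHz, 13.6 kHz.
k=3: 17.4 kHz, 19.8 kHz.
Within [4.8 kHz, 11.2 kHz]: 5 kHz, 7.4 kHz, 11.2 kHz.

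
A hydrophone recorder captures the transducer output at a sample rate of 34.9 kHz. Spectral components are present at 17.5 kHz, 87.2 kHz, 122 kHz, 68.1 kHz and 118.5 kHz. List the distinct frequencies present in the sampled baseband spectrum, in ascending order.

fs/2 = 17.45 kHz.
17.5 kHz > fs/2 = 17.45 kHz, folds to fs − 17.5 kHz = 17.4 kHz.
87.2 kHz mod fs = 17.4 kHz.
17.4 kHz ≤ fs/2 = 17.45 kHz, appears at 17.4 kHz.
122 kHz mod fs = 17.3 kHz.
17.3 kHz ≤ fs/2 = 17.45 kHz, appears at 17.3 kHz.
68.1 kHz mod fs = 33.2 kHz.
33.2 kHz > fs/2 = 17.45 kHz, folds to fs − 33.2 kHz = 1.7 kHz.
118.5 kHz mod fs = 13.8 kHz.
13.8 kHz ≤ fs/2 = 17.45 kHz, appears at 13.8 kHz.
Distinct values: {1.7 kHz, 13.8 kHz, 17.3 kHz, 17.4 kHz}.

1.7 kHz, 13.8 kHz, 17.3 kHz, 17.4 kHz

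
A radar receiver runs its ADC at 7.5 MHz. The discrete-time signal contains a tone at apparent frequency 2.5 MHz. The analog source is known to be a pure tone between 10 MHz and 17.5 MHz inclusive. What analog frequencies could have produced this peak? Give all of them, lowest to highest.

10 MHz, 12.5 MHz, 17.5 MHz

Frequencies that alias to 2.5 MHz are k·fs ± 2.5 MHz for integer k ≥ 0.
k=0: 2.5 MHz.
k=1: 5 MHz, 10 MHz.
k=2: 12.5 MHz, 17.5 MHz.
k=3: 20 MHz, 25 MHz.
Within [10 MHz, 17.5 MHz]: 10 MHz, 12.5 MHz, 17.5 MHz.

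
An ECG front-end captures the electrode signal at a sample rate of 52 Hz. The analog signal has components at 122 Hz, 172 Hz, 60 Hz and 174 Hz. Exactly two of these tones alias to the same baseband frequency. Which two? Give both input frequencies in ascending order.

122 Hz, 174 Hz

fs/2 = 26 Hz.
122 Hz mod fs = 18 Hz.
18 Hz ≤ fs/2 = 26 Hz, appears at 18 Hz.
172 Hz mod fs = 16 Hz.
16 Hz ≤ fs/2 = 26 Hz, appears at 16 Hz.
60 Hz mod fs = 8 Hz.
8 Hz ≤ fs/2 = 26 Hz, appears at 8 Hz.
174 Hz mod fs = 18 Hz.
18 Hz ≤ fs/2 = 26 Hz, appears at 18 Hz.
122 Hz and 174 Hz both map to 18 Hz.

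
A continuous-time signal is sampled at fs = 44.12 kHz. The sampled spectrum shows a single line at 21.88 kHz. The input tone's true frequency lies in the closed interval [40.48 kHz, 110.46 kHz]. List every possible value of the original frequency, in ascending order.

Frequencies that alias to 21.88 kHz are k·fs ± 21.88 kHz for integer k ≥ 0.
k=0: 21.88 kHz.
k=1: 22.24 kHz, 66 kHz.
k=2: 66.36 kHz, 110.12 kHz.
k=3: 110.48 kHz, 154.24 kHz.
Within [40.48 kHz, 110.46 kHz]: 66 kHz, 66.36 kHz, 110.12 kHz.

66 kHz, 66.36 kHz, 110.12 kHz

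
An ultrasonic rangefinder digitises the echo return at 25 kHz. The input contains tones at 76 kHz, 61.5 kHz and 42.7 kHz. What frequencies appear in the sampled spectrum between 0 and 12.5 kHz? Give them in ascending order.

fs/2 = 12.5 kHz.
76 kHz mod fs = 1 kHz.
1 kHz ≤ fs/2 = 12.5 kHz, appears at 1 kHz.
61.5 kHz mod fs = 11.5 kHz.
11.5 kHz ≤ fs/2 = 12.5 kHz, appears at 11.5 kHz.
42.7 kHz mod fs = 17.7 kHz.
17.7 kHz > fs/2 = 12.5 kHz, folds to fs − 17.7 kHz = 7.3 kHz.
Distinct values: {1 kHz, 7.3 kHz, 11.5 kHz}.

1 kHz, 7.3 kHz, 11.5 kHz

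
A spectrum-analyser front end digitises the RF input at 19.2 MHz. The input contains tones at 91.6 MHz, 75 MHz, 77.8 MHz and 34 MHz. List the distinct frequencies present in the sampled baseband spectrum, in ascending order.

fs/2 = 9.6 MHz.
91.6 MHz mod fs = 14.8 MHz.
14.8 MHz > fs/2 = 9.6 MHz, folds to fs − 14.8 MHz = 4.4 MHz.
75 MHz mod fs = 17.4 MHz.
17.4 MHz > fs/2 = 9.6 MHz, folds to fs − 17.4 MHz = 1.8 MHz.
77.8 MHz mod fs = 1 MHz.
1 MHz ≤ fs/2 = 9.6 MHz, appears at 1 MHz.
34 MHz mod fs = 14.8 MHz.
14.8 MHz > fs/2 = 9.6 MHz, folds to fs − 14.8 MHz = 4.4 MHz.
Distinct values: {1 MHz, 1.8 MHz, 4.4 MHz}.

1 MHz, 1.8 MHz, 4.4 MHz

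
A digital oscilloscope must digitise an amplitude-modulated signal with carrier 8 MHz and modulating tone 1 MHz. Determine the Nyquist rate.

18 MHz

AM sidebands sit at fc ± fm = 7 MHz and 9 MHz.
Highest-frequency component: 9 MHz.
Nyquist rate = 2 × 9 MHz = 18 MHz.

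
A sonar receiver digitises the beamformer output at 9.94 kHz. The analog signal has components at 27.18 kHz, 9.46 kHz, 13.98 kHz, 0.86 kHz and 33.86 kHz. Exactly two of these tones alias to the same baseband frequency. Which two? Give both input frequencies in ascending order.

13.98 kHz, 33.86 kHz

fs/2 = 4.97 kHz.
27.18 kHz mod fs = 7.3 kHz.
7.3 kHz > fs/2 = 4.97 kHz, folds to fs − 7.3 kHz = 2.64 kHz.
9.46 kHz > fs/2 = 4.97 kHz, folds to fs − 9.46 kHz = 0.48 kHz.
13.98 kHz mod fs = 4.04 kHz.
4.04 kHz ≤ fs/2 = 4.97 kHz, appears at 4.04 kHz.
0.86 kHz ≤ fs/2 = 4.97 kHz, passes unchanged.
33.86 kHz mod fs = 4.04 kHz.
4.04 kHz ≤ fs/2 = 4.97 kHz, appears at 4.04 kHz.
13.98 kHz and 33.86 kHz both map to 4.04 kHz.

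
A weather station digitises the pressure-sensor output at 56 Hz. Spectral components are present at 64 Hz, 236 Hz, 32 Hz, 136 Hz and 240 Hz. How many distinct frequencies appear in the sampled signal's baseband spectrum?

4

fs/2 = 28 Hz.
64 Hz mod fs = 8 Hz.
8 Hz ≤ fs/2 = 28 Hz, appears at 8 Hz.
236 Hz mod fs = 12 Hz.
12 Hz ≤ fs/2 = 28 Hz, appears at 12 Hz.
32 Hz > fs/2 = 28 Hz, folds to fs − 32 Hz = 24 Hz.
136 Hz mod fs = 24 Hz.
24 Hz ≤ fs/2 = 28 Hz, appears at 24 Hz.
240 Hz mod fs = 16 Hz.
16 Hz ≤ fs/2 = 28 Hz, appears at 16 Hz.
Distinct values: {8 Hz, 12 Hz, 16 Hz, 24 Hz} → 4.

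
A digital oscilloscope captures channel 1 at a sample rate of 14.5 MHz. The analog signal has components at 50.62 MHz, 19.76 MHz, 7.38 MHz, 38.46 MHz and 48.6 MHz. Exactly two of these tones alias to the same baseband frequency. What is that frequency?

fs/2 = 7.25 MHz.
50.62 MHz mod fs = 7.12 MHz.
7.12 MHz ≤ fs/2 = 7.25 MHz, appears at 7.12 MHz.
19.76 MHz mod fs = 5.26 MHz.
5.26 MHz ≤ fs/2 = 7.25 MHz, appears at 5.26 MHz.
7.38 MHz > fs/2 = 7.25 MHz, folds to fs − 7.38 MHz = 7.12 MHz.
38.46 MHz mod fs = 9.46 MHz.
9.46 MHz > fs/2 = 7.25 MHz, folds to fs − 9.46 MHz = 5.04 MHz.
48.6 MHz mod fs = 5.1 MHz.
5.1 MHz ≤ fs/2 = 7.25 MHz, appears at 5.1 MHz.
7.38 MHz and 50.62 MHz both map to 7.12 MHz.

7.12 MHz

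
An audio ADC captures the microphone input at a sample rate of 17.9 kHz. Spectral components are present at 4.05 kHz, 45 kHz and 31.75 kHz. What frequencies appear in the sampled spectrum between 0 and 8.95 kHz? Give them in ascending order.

4.05 kHz, 8.7 kHz

fs/2 = 8.95 kHz.
4.05 kHz ≤ fs/2 = 8.95 kHz, passes unchanged.
45 kHz mod fs = 9.2 kHz.
9.2 kHz > fs/2 = 8.95 kHz, folds to fs − 9.2 kHz = 8.7 kHz.
31.75 kHz mod fs = 13.85 kHz.
13.85 kHz > fs/2 = 8.95 kHz, folds to fs − 13.85 kHz = 4.05 kHz.
Distinct values: {4.05 kHz, 8.7 kHz}.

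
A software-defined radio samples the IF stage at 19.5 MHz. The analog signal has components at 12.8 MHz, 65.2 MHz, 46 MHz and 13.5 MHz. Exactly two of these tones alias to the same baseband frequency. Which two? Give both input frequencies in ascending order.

fs/2 = 9.75 MHz.
12.8 MHz > fs/2 = 9.75 MHz, folds to fs − 12.8 MHz = 6.7 MHz.
65.2 MHz mod fs = 6.7 MHz.
6.7 MHz ≤ fs/2 = 9.75 MHz, appears at 6.7 MHz.
46 MHz mod fs = 7 MHz.
7 MHz ≤ fs/2 = 9.75 MHz, appears at 7 MHz.
13.5 MHz > fs/2 = 9.75 MHz, folds to fs − 13.5 MHz = 6 MHz.
12.8 MHz and 65.2 MHz both map to 6.7 MHz.

12.8 MHz, 65.2 MHz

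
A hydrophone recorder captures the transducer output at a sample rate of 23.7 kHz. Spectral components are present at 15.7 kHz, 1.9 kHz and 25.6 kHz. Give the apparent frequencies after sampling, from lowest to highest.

fs/2 = 11.85 kHz.
15.7 kHz > fs/2 = 11.85 kHz, folds to fs − 15.7 kHz = 8 kHz.
1.9 kHz ≤ fs/2 = 11.85 kHz, passes unchanged.
25.6 kHz mod fs = 1.9 kHz.
1.9 kHz ≤ fs/2 = 11.85 kHz, appears at 1.9 kHz.
Distinct values: {1.9 kHz, 8 kHz}.

1.9 kHz, 8 kHz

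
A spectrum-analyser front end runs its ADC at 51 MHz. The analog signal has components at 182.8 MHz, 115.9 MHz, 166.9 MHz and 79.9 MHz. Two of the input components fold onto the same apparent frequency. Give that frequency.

13.9 MHz

fs/2 = 25.5 MHz.
182.8 MHz mod fs = 29.8 MHz.
29.8 MHz > fs/2 = 25.5 MHz, folds to fs − 29.8 MHz = 21.2 MHz.
115.9 MHz mod fs = 13.9 MHz.
13.9 MHz ≤ fs/2 = 25.5 MHz, appears at 13.9 MHz.
166.9 MHz mod fs = 13.9 MHz.
13.9 MHz ≤ fs/2 = 25.5 MHz, appears at 13.9 MHz.
79.9 MHz mod fs = 28.9 MHz.
28.9 MHz > fs/2 = 25.5 MHz, folds to fs − 28.9 MHz = 22.1 MHz.
115.9 MHz and 166.9 MHz both map to 13.9 MHz.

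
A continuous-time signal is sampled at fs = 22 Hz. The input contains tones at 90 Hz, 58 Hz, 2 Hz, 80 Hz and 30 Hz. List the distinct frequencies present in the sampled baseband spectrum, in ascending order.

fs/2 = 11 Hz.
90 Hz mod fs = 2 Hz.
2 Hz ≤ fs/2 = 11 Hz, appears at 2 Hz.
58 Hz mod fs = 14 Hz.
14 Hz > fs/2 = 11 Hz, folds to fs − 14 Hz = 8 Hz.
2 Hz ≤ fs/2 = 11 Hz, passes unchanged.
80 Hz mod fs = 14 Hz.
14 Hz > fs/2 = 11 Hz, folds to fs − 14 Hz = 8 Hz.
30 Hz mod fs = 8 Hz.
8 Hz ≤ fs/2 = 11 Hz, appears at 8 Hz.
Distinct values: {2 Hz, 8 Hz}.

2 Hz, 8 Hz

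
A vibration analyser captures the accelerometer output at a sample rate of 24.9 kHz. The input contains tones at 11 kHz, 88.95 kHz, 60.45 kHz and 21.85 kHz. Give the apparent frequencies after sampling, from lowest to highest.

fs/2 = 12.45 kHz.
11 kHz ≤ fs/2 = 12.45 kHz, passes unchanged.
88.95 kHz mod fs = 14.25 kHz.
14.25 kHz > fs/2 = 12.45 kHz, folds to fs − 14.25 kHz = 10.65 kHz.
60.45 kHz mod fs = 10.65 kHz.
10.65 kHz ≤ fs/2 = 12.45 kHz, appears at 10.65 kHz.
21.85 kHz > fs/2 = 12.45 kHz, folds to fs − 21.85 kHz = 3.05 kHz.
Distinct values: {3.05 kHz, 10.65 kHz, 11 kHz}.

3.05 kHz, 10.65 kHz, 11 kHz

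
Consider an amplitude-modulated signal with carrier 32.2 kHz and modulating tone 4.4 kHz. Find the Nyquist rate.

AM sidebands sit at fc ± fm = 27.8 kHz and 36.6 kHz.
Highest-frequency component: 36.6 kHz.
Nyquist rate = 2 × 36.6 kHz = 73.2 kHz.

73.2 kHz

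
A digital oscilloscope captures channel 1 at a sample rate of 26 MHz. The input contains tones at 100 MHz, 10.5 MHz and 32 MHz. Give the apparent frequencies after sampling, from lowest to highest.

fs/2 = 13 MHz.
100 MHz mod fs = 22 MHz.
22 MHz > fs/2 = 13 MHz, folds to fs − 22 MHz = 4 MHz.
10.5 MHz ≤ fs/2 = 13 MHz, passes unchanged.
32 MHz mod fs = 6 MHz.
6 MHz ≤ fs/2 = 13 MHz, appears at 6 MHz.
Distinct values: {4 MHz, 6 MHz, 10.5 MHz}.

4 MHz, 6 MHz, 10.5 MHz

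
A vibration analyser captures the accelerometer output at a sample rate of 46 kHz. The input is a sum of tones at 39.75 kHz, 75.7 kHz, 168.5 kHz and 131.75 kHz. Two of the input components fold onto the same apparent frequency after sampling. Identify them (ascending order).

39.75 kHz, 131.75 kHz

fs/2 = 23 kHz.
39.75 kHz > fs/2 = 23 kHz, folds to fs − 39.75 kHz = 6.25 kHz.
75.7 kHz mod fs = 29.7 kHz.
29.7 kHz > fs/2 = 23 kHz, folds to fs − 29.7 kHz = 16.3 kHz.
168.5 kHz mod fs = 30.5 kHz.
30.5 kHz > fs/2 = 23 kHz, folds to fs − 30.5 kHz = 15.5 kHz.
131.75 kHz mod fs = 39.75 kHz.
39.75 kHz > fs/2 = 23 kHz, folds to fs − 39.75 kHz = 6.25 kHz.
39.75 kHz and 131.75 kHz both map to 6.25 kHz.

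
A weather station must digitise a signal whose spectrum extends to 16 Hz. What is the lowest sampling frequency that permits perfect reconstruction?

Nyquist rate = 2 × 16 Hz = 32 Hz.

32 Hz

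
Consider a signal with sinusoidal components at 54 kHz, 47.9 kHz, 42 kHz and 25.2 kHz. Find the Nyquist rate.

Highest-frequency component: 54 kHz.
Nyquist rate = 2 × 54 kHz = 108 kHz.

108 kHz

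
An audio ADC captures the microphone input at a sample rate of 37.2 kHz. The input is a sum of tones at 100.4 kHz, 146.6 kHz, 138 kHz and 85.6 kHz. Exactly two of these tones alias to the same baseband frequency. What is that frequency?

fs/2 = 18.6 kHz.
100.4 kHz mod fs = 26 kHz.
26 kHz > fs/2 = 18.6 kHz, folds to fs − 26 kHz = 11.2 kHz.
146.6 kHz mod fs = 35 kHz.
35 kHz > fs/2 = 18.6 kHz, folds to fs − 35 kHz = 2.2 kHz.
138 kHz mod fs = 26.4 kHz.
26.4 kHz > fs/2 = 18.6 kHz, folds to fs − 26.4 kHz = 10.8 kHz.
85.6 kHz mod fs = 11.2 kHz.
11.2 kHz ≤ fs/2 = 18.6 kHz, appears at 11.2 kHz.
85.6 kHz and 100.4 kHz both map to 11.2 kHz.

11.2 kHz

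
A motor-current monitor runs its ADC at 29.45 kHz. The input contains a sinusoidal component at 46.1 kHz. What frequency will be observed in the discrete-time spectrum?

46.1 kHz mod fs = 16.65 kHz.
16.65 kHz > fs/2 = 14.725 kHz, folds to fs − 16.65 kHz = 12.8 kHz.

12.8 kHz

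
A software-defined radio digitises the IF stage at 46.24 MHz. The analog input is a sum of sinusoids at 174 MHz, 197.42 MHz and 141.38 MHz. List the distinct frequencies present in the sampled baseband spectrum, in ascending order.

fs/2 = 23.12 MHz.
174 MHz mod fs = 35.28 MHz.
35.28 MHz > fs/2 = 23.12 MHz, folds to fs − 35.28 MHz = 10.96 MHz.
197.42 MHz mod fs = 12.46 MHz.
12.46 MHz ≤ fs/2 = 23.12 MHz, appears at 12.46 MHz.
141.38 MHz mod fs = 2.66 MHz.
2.66 MHz ≤ fs/2 = 23.12 MHz, appears at 2.66 MHz.
Distinct values: {2.66 MHz, 10.96 MHz, 12.46 MHz}.

2.66 MHz, 10.96 MHz, 12.46 MHz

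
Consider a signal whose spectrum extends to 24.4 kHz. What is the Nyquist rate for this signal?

Nyquist rate = 2 × 24.4 kHz = 48.8 kHz.

48.8 kHz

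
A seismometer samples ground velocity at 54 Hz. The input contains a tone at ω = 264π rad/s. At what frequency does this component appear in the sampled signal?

ω = 264π rad/s → f = ω/(2π) = 132 Hz.
132 Hz mod fs = 24 Hz.
24 Hz ≤ fs/2 = 27 Hz, appears at 24 Hz.

24 Hz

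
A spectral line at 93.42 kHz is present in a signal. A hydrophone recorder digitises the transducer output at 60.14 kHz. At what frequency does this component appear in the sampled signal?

26.86 kHz

93.42 kHz mod fs = 33.28 kHz.
33.28 kHz > fs/2 = 30.07 kHz, folds to fs − 33.28 kHz = 26.86 kHz.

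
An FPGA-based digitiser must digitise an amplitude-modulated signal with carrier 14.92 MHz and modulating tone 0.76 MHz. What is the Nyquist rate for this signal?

AM sidebands sit at fc ± fm = 14.16 MHz and 15.68 MHz.
Highest-frequency component: 15.68 MHz.
Nyquist rate = 2 × 15.68 MHz = 31.36 MHz.

31.36 MHz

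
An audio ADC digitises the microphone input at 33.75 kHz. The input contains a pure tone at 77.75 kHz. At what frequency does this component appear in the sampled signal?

77.75 kHz mod fs = 10.25 kHz.
10.25 kHz ≤ fs/2 = 16.875 kHz, appears at 10.25 kHz.

10.25 kHz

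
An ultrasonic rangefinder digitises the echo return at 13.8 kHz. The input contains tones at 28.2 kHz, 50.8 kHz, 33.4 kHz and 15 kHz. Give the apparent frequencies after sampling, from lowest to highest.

fs/2 = 6.9 kHz.
28.2 kHz mod fs = 0.6 kHz.
0.6 kHz ≤ fs/2 = 6.9 kHz, appears at 0.6 kHz.
50.8 kHz mod fs = 9.4 kHz.
9.4 kHz > fs/2 = 6.9 kHz, folds to fs − 9.4 kHz = 4.4 kHz.
33.4 kHz mod fs = 5.8 kHz.
5.8 kHz ≤ fs/2 = 6.9 kHz, appears at 5.8 kHz.
15 kHz mod fs = 1.2 kHz.
1.2 kHz ≤ fs/2 = 6.9 kHz, appears at 1.2 kHz.
Distinct values: {0.6 kHz, 1.2 kHz, 4.4 kHz, 5.8 kHz}.

0.6 kHz, 1.2 kHz, 4.4 kHz, 5.8 kHz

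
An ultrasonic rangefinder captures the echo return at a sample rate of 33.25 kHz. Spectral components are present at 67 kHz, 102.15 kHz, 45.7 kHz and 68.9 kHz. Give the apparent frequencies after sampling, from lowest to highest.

0.5 kHz, 2.4 kHz, 12.45 kHz

fs/2 = 16.625 kHz.
67 kHz mod fs = 0.5 kHz.
0.5 kHz ≤ fs/2 = 16.625 kHz, appears at 0.5 kHz.
102.15 kHz mod fs = 2.4 kHz.
2.4 kHz ≤ fs/2 = 16.625 kHz, appears at 2.4 kHz.
45.7 kHz mod fs = 12.45 kHz.
12.45 kHz ≤ fs/2 = 16.625 kHz, appears at 12.45 kHz.
68.9 kHz mod fs = 2.4 kHz.
2.4 kHz ≤ fs/2 = 16.625 kHz, appears at 2.4 kHz.
Distinct values: {0.5 kHz, 2.4 kHz, 12.45 kHz}.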